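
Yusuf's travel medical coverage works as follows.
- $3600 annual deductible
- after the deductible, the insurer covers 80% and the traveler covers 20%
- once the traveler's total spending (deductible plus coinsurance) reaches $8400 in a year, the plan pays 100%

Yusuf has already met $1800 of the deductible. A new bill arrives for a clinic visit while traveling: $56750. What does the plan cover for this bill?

$50150

Remaining deductible: $3600 − $1800 = $1800.
The remaining $54950 (= $56750 − $1800) moves to coinsurance.
Coinsurance: $54950 × 20% = $10990.
Traveler responsibility before any cap: $1800 + $10990 = $12790.
Adding $12790 to the $1800 already spent would give $14590, which exceeds the $8400 cap; the traveler pays just $8400 − $1800 = $6600.
Insurer pays the balance: $56750 − $6600 = $50150.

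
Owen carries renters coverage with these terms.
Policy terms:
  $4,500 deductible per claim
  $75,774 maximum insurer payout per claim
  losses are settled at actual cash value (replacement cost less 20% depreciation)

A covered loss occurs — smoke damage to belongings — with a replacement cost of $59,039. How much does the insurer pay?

Depreciate 20%: the covered value is $59,039 × 0.8 = $47,231.20.
Less the $4,500 deductible: $47,231.20 − $4,500 = $42,731.20.
That's under the $75,774 cap, so the insurer reimburses the full $42,731.20.

$42,731.20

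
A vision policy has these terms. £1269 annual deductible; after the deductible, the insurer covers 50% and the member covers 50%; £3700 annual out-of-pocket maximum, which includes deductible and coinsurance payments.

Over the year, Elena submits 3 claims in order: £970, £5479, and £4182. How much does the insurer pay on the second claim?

#1 (£970): all of it applies to the deductible. Member pays £970; OOP now £970. Plan pays £970 − £970 = £0.
#2 (£5479): deductible takes £299, £5180 remains; 50% of £5180 = £2590. Claim cost before the cap: £299 + £2590 = £2889. That would push OOP to £3859, over the £3700 cap, so member pays £3700 − £970 = £2730. Insurer: £5479 − £2730 = £2749.

£2749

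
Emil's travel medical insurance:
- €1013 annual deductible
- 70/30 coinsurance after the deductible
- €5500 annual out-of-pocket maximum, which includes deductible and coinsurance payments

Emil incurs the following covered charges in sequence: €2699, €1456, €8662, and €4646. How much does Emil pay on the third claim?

Claim 1 (€2699): €1013 finishes the deductible; €1686 goes to coinsurance; 30% of €1686 = €505.80. Cost to traveler: €1518.80. OOP to date €1518.80.
Claim 2 (€1456): 30% coinsurance on €1456 = €436.80. Cost to traveler: €436.80. OOP to date €1955.60.
Claim 3 (€8662): deductible met; 30% of €8662 = €2598.60. Traveler owes €2598.60 (running OOP €4554.20).

€2598.60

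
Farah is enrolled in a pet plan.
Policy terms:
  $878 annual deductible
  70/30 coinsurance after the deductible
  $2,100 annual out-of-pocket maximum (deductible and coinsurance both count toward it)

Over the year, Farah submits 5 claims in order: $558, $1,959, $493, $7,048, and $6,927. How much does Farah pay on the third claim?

Claim 1 — $558: all of it applies to the deductible. Owner owes $558 (running OOP $558).
Claim 2 — $1,959: $320 to deductible, leaving $1,639; coinsurance $1,639 × 30% = $491.70. Cost to owner: $811.70. OOP to date $1,369.70.
Claim 3 — $493: 30% coinsurance on $493 = $147.90. Owner owes $147.90 (running OOP $1,517.60).

$147.90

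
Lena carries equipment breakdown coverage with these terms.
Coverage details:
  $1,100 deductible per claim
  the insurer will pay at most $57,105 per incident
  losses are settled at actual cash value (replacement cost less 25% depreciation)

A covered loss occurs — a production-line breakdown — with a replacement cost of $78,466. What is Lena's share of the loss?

$21,361

Depreciate 25%: the covered value is $78,466 × 0.75 = $58,849.50.
Subtract the deductible: $58,849.50 − $1,100 = $57,749.50.
Since $57,749.50 > $57,105, the payout is capped at $57,105.
Business owner's share is the uncovered remainder: $78,466 − $57,105 = $21,361.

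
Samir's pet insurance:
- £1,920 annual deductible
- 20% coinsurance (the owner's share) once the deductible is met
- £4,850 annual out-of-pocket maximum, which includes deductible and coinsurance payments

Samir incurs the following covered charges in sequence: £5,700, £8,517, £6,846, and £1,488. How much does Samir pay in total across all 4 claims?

£4,850

Bill 1, £5,700: deductible takes £1,920, £3,780 remains; owner's 20% is £756. Owner owes £2,676 (running OOP £2,676).
Bill 2, £8,517: deductible met; 20% of £8,517 = £1,703.40. Cost to owner: £1,703.40. OOP to date £4,379.40.
Bill 3, £6,846: deductible met; 20% of £6,846 = £1,369.20. OOP would hit £5,748.60 > £4,850, so the cap limits the owner to £4,850 − £4,379.40 = £470.60.
Bill 4, £1,488: 20% coinsurance on £1,488 = £297.60. OOP would hit £5,147.60 > £4,850, so the cap limits the owner to £4,850 − £4,850 = £0.
Total paid by the owner: £2,676 + £1,703.40 + £470.60 + £0 = £4,850.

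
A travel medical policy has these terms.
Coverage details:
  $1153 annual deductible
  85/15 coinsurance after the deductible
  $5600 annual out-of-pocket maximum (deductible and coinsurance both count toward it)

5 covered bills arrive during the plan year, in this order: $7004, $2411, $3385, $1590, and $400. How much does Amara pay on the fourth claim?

#1 ($7004): $1153 to deductible, leaving $5851; 15% of $5851 = $877.65. Traveler owes $2030.65 (running OOP $2030.65).
#2 ($2411): deductible met; 15% of $2411 = $361.65. Traveler owes $361.65 (running OOP $2392.30).
#3 ($3385): deductible met; 15% of $3385 = $507.75. Traveler owes $507.75 (running OOP $2900.05).
#4 ($1590): 15% coinsurance on $1590 = $238.50. Traveler pays $238.50; OOP now $3138.55.

$238.50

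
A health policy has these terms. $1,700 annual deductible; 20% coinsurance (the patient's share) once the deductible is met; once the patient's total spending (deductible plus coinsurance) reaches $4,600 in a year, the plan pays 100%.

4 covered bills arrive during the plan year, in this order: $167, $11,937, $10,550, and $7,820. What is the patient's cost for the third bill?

Bill 1, $167: all of it applies to the deductible. Cost to patient: $167. OOP to date $167.
Bill 2, $11,937: $1,533 finishes the deductible; $10,404 goes to coinsurance; patient's 20% is $2,080.80. Cost to patient: $3,613.80. OOP to date $3,780.80.
Bill 3, $10,550: deductible met; 20% of $10,550 = $2,110. That would push OOP to $5,890.80, over the $4,600 cap, so patient pays $4,600 − $3,780.80 = $819.20.

$819.20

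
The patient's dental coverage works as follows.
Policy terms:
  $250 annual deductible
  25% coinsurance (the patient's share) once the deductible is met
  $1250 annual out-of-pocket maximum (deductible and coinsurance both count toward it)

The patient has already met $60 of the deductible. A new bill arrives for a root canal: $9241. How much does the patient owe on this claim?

$1190

Deductible still to meet: $250 − $60 = $190.
That leaves $9241 − $190 = $9051 for coinsurance.
Coinsurance: $9051 × 25% = $2262.75.
That puts the patient's cost at $190 + $2262.75 = $2452.75 before any cap.
Year-to-date out-of-pocket would reach $60 + $2452.75 = $2512.75, above the $1250 maximum, so the patient pays only $1250 − $60 = $1190.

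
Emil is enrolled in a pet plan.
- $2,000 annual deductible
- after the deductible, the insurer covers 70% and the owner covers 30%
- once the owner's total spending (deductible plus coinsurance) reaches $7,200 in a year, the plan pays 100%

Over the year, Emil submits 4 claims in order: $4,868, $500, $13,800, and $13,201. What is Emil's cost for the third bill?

$4,140

#1 ($4,868): $2,000 to deductible, leaving $2,868; owner's 30% is $860.40. Cost to owner: $2,860.40. OOP to date $2,860.40.
#2 ($500): deductible met; 30% of $500 = $150. Owner pays $150; OOP now $3,010.40.
#3 ($13,800): deductible already satisfied, so owner's share is 30% × $13,800 = $4,140. Owner owes $4,140 (running OOP $7,150.40).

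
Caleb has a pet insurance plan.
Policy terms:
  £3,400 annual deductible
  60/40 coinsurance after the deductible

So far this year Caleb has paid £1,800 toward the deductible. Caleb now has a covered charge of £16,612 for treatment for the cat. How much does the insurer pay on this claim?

£9,007.20

Remaining deductible: £3,400 − £1,800 = £1,600.
The remaining £15,012 (= £16,612 − £1,600) moves to coinsurance.
40% of £15,012 = £6,004.80 falls to the owner.
Owner responsibility: £1,600 + £6,004.80 = £7,604.80.
The insurer covers the remainder: £16,612 − £7,604.80 = £9,007.20.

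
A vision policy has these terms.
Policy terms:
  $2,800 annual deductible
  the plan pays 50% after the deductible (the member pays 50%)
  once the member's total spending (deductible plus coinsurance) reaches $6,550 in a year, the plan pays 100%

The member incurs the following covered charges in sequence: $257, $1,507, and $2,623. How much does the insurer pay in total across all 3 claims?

Claim 1 — $257: fully absorbed by the deductible. Member owes $257 (running OOP $257). Insurer: $257 − $257 = $0.
Claim 2 — $1,507: all of it applies to the deductible. Member pays $1,507; OOP now $1,764. Plan pays $1,507 − $1,507 = $0.
Claim 3 — $2,623: $1,036 to deductible, leaving $1,587; coinsurance $1,587 × 50% = $793.50. Cost to member: $1,829.50. OOP to date $3,593.50. Insurer: $2,623 − $1,829.50 = $793.50.
Insurer total = bills − member's total = $4,387 − $3,593.50 = $793.50.

$793.50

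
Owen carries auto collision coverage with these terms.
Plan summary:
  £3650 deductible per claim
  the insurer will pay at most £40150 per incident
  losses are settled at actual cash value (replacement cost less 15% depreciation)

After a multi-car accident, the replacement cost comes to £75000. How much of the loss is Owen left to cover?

At 15% depreciation, ACV = £75000 − £11250 = £63750.
After the deductible, £63750 − £3650 = £60100 remains.
The £40150 per-incident cap binds; insurer pays £40150.
The driver bears the rest of the original loss: £75000 − £40150 = £34850.

£34850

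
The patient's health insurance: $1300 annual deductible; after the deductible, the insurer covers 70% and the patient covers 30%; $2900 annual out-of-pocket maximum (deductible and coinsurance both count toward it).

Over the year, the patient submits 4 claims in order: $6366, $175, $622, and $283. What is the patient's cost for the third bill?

Bill 1, $6366: deductible takes $1300, $5066 remains; 30% of $5066 = $1519.80. Patient owes $2819.80 (running OOP $2819.80).
Bill 2, $175: 30% coinsurance on $175 = $52.50. Patient pays $52.50; OOP now $2872.30.
Bill 3, $622: 30% coinsurance on $622 = $186.60. OOP would hit $3058.90 > $2900, so the cap limits the patient to $2900 − $2872.30 = $27.70.

$27.70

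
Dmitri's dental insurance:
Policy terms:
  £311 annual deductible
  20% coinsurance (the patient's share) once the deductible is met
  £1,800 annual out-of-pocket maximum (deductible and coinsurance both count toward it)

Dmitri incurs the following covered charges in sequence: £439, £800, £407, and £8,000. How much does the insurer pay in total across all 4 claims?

Bill 1, £439: deductible takes £311, £128 remains; patient's 20% is £25.60. Cost to patient: £336.60. OOP to date £336.60. Insurer: £439 − £336.60 = £102.40.
Bill 2, £800: 20% coinsurance on £800 = £160. Patient owes £160 (running OOP £496.60). Plan pays £800 − £160 = £640.
Bill 3, £407: deductible already satisfied, so patient's share is 20% × £407 = £81.40. Patient owes £81.40 (running OOP £578). Insurer: £407 − £81.40 = £325.60.
Bill 4, £8,000: deductible met; 20% of £8,000 = £1,600. Adding that to £578 gives £2,178, past the £1,800 cap; patient pays only £1,800 − £578 = £1,222. Insurer: £8,000 − £1,222 = £6,778.
Insurer total: £102.40 + £640 + £325.60 + £6,778 = £7,846.

£7,846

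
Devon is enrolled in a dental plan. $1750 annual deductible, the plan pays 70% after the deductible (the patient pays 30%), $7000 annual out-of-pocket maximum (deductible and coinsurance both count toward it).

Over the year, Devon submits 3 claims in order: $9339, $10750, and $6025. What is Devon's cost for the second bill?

#1 ($9339): $1750 to deductible, leaving $7589; patient's 30% is $2276.70. Patient pays $4026.70; OOP now $4026.70.
#2 ($10750): deductible already satisfied, so patient's share is 30% × $10750 = $3225. Adding that to $4026.70 gives $7251.70, past the $7000 cap; patient pays only $7000 − $4026.70 = $2973.30.

$2973.30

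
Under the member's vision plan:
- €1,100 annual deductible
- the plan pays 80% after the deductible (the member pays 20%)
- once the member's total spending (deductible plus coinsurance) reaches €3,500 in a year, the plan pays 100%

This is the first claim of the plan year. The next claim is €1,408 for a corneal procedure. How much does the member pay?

Deductible not yet touched, so the first €1,100 of the bill goes to the deductible.
The remaining €308 (= €1,408 − €1,100) moves to coinsurance.
Member's 20% share of €308 is €61.60.
So the member owes €1,100 + €61.60 = €1,161.60 before any cap.
Cumulative spending €0 + €1,161.60 = €1,161.60 stays under the €3,500 maximum.

€1,161.60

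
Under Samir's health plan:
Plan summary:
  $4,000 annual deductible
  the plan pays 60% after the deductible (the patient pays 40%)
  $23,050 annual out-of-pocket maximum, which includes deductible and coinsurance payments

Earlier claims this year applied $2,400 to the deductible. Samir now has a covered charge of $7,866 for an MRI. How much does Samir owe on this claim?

$4,106.40

Remaining deductible: $4,000 − $2,400 = $1,600.
That leaves $7,866 − $1,600 = $6,266 for coinsurance.
Patient's 40% share of $6,266 is $2,506.40.
So the patient owes $1,600 + $2,506.40 = $4,106.40 before any cap.
Cumulative spending $2,400 + $4,106.40 = $6,506.40 stays under the $23,050 maximum.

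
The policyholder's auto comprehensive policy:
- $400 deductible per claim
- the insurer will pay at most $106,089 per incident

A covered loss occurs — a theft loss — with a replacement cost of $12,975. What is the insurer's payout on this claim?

$12,575

Subtract the deductible: $12,975 − $400 = $12,575.
That's under the $106,089 cap, so the insurer reimburses the full $12,575.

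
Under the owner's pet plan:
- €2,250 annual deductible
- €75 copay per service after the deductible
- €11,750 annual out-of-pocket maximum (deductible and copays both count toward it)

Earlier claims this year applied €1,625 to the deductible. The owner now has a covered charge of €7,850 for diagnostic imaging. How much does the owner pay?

€1,625 of the €2,250 deductible is already met, leaving €625.
After the €625 deductible portion, €7,850 − €625 = €7,225 is subject to the copay.
Copay on this service: €75.
So the owner owes €625 + €75 = €700 before any cap.
Total out-of-pocket so far would be €1,625 + €700 = €2,325, below the €11,750 cap — no reduction.

€700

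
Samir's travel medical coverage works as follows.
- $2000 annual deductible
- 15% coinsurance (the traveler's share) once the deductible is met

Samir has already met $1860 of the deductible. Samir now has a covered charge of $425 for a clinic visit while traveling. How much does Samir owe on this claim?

$182.75

Remaining deductible: $2000 − $1860 = $140.
That leaves $425 − $140 = $285 for coinsurance.
15% of $285 = $42.75 falls to the traveler.
That puts the traveler's cost at $140 + $42.75 = $182.75.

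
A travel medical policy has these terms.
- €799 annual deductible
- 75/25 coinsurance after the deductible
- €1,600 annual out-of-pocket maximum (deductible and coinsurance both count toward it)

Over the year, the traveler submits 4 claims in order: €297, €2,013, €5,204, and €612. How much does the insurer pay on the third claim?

Claim 1 — €297: all of it applies to the deductible. Traveler owes €297 (running OOP €297). Plan pays €297 − €297 = €0.
Claim 2 — €2,013: €502 finishes the deductible; €1,511 goes to coinsurance; coinsurance €1,511 × 25% = €377.75. Traveler pays €879.75; OOP now €1,176.75. Plan pays €2,013 − €879.75 = €1,133.25.
Claim 3 — €5,204: 25% coinsurance on €5,204 = €1,301. That would push OOP to €2,477.75, over the €1,600 cap, so traveler pays €1,600 − €1,176.75 = €423.25. Insurer: €5,204 − €423.25 = €4,780.75.

€4,780.75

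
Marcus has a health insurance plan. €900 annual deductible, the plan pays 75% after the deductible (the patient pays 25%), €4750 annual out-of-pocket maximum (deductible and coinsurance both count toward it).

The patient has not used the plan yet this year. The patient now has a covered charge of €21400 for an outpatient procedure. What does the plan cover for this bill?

The full €900 deductible is still open; €900 of this bill applies to it.
The remaining €20500 (= €21400 − €900) moves to coinsurance.
Coinsurance: €20500 × 25% = €5125.
Patient responsibility before any cap: €900 + €5125 = €6025.
Adding €6025 to the €0 already spent would give €6025, which exceeds the €4750 cap; the patient pays just €4750 − €0 = €4750.
The plan picks up €21400 − €4750 = €16650.

€16650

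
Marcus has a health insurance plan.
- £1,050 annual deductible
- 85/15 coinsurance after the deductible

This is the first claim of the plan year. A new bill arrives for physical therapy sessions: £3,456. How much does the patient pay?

Nothing has been paid toward the £1,050 deductible, so the first £1,050 of this charge is applied there.
That leaves £3,456 − £1,050 = £2,406 for coinsurance.
15% of £2,406 = £360.90 falls to the patient.
Patient responsibility: £1,050 + £360.90 = £1,410.90.

£1,410.90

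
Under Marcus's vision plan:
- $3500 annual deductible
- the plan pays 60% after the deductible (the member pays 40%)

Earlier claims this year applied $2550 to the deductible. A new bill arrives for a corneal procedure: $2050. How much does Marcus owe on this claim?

Deductible still to meet: $3500 − $2550 = $950.
After the $950 deductible portion, $2050 − $950 = $1100 is subject to coinsurance.
40% of $1100 = $440 falls to the member.
That puts the member's cost at $950 + $440 = $1390.

$1390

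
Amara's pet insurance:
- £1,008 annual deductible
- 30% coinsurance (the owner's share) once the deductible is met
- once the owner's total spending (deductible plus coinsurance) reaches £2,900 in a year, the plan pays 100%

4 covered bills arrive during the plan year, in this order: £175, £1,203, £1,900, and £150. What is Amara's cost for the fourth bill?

£45

#1 (£175): fully absorbed by the deductible. Cost to owner: £175. OOP to date £175.
#2 (£1,203): deductible takes £833, £370 remains; 30% of £370 = £111. Cost to owner: £944. OOP to date £1,119.
#3 (£1,900): deductible already satisfied, so owner's share is 30% × £1,900 = £570. Cost to owner: £570. OOP to date £1,689.
#4 (£150): deductible already satisfied, so owner's share is 30% × £150 = £45. Cost to owner: £45. OOP to date £1,734.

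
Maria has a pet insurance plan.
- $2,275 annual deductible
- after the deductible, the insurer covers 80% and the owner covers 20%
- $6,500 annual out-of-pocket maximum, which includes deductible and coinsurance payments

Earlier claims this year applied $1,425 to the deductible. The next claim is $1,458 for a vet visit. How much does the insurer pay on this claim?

Remaining deductible: $2,275 − $1,425 = $850.
The remaining $608 (= $1,458 − $850) moves to coinsurance.
Owner's 20% share of $608 is $121.60.
So the owner owes $850 + $121.60 = $971.60 before any cap.
Total out-of-pocket so far would be $1,425 + $971.60 = $2,396.60, below the $6,500 cap — no reduction.
The plan picks up $1,458 − $971.60 = $486.40.

$486.40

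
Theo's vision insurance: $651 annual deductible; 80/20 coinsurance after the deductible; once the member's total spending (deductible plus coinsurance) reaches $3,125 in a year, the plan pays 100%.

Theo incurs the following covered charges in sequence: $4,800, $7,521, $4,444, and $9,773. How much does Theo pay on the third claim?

Claim 1 ($4,800): deductible takes $651, $4,149 remains; member's 20% is $829.80. Member pays $1,480.80; OOP now $1,480.80.
Claim 2 ($7,521): deductible met; 20% of $7,521 = $1,504.20. Member owes $1,504.20 (running OOP $2,985).
Claim 3 ($4,444): deductible already satisfied, so member's share is 20% × $4,444 = $888.80. That would push OOP to $3,873.80, over the $3,125 cap, so member pays $3,125 − $2,985 = $140.

$140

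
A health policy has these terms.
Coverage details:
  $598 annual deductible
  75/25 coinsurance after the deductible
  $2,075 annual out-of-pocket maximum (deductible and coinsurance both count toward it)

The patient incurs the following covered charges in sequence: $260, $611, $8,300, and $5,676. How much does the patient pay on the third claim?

$1,408.75

#1 ($260): all of it applies to the deductible. Patient pays $260; OOP now $260.
#2 ($611): $338 to deductible, leaving $273; coinsurance $273 × 25% = $68.25. Patient owes $406.25 (running OOP $666.25).
#3 ($8,300): 25% coinsurance on $8,300 = $2,075. Adding that to $666.25 gives $2,741.25, past the $2,075 cap; patient pays only $2,075 − $666.25 = $1,408.75.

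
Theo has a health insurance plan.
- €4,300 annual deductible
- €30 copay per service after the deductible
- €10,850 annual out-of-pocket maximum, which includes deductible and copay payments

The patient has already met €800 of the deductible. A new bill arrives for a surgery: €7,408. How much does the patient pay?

Remaining deductible: €4,300 − €800 = €3,500.
The remaining €3,908 (= €7,408 − €3,500) moves to the copay.
Copay on this service: €30.
That puts the patient's cost at €3,500 + €30 = €3,530 before any cap.
Cumulative spending €800 + €3,530 = €4,330 stays under the €10,850 maximum.

€3,530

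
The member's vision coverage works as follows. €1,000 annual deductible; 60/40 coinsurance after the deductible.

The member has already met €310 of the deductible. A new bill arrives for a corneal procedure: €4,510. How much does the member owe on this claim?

Deductible still to meet: €1,000 − €310 = €690.
The remaining €3,820 (= €4,510 − €690) moves to coinsurance.
Member's 40% share of €3,820 is €1,528.
So the member owes €690 + €1,528 = €2,218.

€2,218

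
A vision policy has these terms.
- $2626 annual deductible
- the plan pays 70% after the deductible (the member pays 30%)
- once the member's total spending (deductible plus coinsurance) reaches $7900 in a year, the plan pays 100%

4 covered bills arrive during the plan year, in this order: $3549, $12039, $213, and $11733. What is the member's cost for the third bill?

Claim 1 — $3549: $2626 finishes the deductible; $923 goes to coinsurance; member's 30% is $276.90. Member owes $2902.90 (running OOP $2902.90).
Claim 2 — $12039: 30% coinsurance on $12039 = $3611.70. Cost to member: $3611.70. OOP to date $6514.60.
Claim 3 — $213: deductible met; 30% of $213 = $63.90. Cost to member: $63.90. OOP to date $6578.50.

$63.90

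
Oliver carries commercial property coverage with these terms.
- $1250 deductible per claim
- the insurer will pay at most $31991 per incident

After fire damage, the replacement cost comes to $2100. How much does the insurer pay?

$850

Subtract the deductible: $2100 − $1250 = $850.
$850 is within the $31991 limit, so the insurer pays $850.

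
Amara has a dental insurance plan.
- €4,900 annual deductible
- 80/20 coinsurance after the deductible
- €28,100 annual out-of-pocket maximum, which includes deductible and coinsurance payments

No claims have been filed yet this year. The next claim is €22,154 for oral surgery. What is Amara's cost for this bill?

€8,350.80

Nothing has been paid toward the €4,900 deductible, so the first €4,900 of this charge is applied there.
That leaves €22,154 − €4,900 = €17,254 for coinsurance.
Coinsurance: €17,254 × 20% = €3,450.80.
Patient responsibility before any cap: €4,900 + €3,450.80 = €8,350.80.
Cumulative spending €0 + €8,350.80 = €8,350.80 stays under the €28,100 maximum.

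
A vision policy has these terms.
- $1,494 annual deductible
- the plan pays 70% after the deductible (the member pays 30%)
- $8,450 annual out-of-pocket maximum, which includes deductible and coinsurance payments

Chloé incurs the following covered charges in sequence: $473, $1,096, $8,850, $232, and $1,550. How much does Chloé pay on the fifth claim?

$465

Bill 1, $473: entire amount goes to the deductible. Member owes $473 (running OOP $473).
Bill 2, $1,096: $1,021 finishes the deductible; $75 goes to coinsurance; member's 30% is $22.50. Cost to member: $1,043.50. OOP to date $1,516.50.
Bill 3, $8,850: 30% coinsurance on $8,850 = $2,655. Cost to member: $2,655. OOP to date $4,171.50.
Bill 4, $232: deductible met; 30% of $232 = $69.60. Member pays $69.60; OOP now $4,241.10.
Bill 5, $1,550: deductible met; 30% of $1,550 = $465. Member owes $465 (running OOP $4,706.10).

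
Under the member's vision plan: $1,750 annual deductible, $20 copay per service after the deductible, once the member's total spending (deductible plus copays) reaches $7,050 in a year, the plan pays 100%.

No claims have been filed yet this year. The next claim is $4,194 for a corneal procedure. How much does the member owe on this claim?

$1,770

The full $1,750 deductible is still open; $1,750 of this bill applies to it.
The remaining $2,444 (= $4,194 − $1,750) moves to the copay.
Copay on this service: $20.
Member responsibility before any cap: $1,750 + $20 = $1,770.
Total out-of-pocket so far would be $0 + $1,770 = $1,770, below the $7,050 cap — no reduction.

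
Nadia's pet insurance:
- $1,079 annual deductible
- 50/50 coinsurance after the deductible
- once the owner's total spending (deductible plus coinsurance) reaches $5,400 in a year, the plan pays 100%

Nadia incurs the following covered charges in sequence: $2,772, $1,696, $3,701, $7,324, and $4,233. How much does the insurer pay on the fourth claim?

$6,548

Claim 1 ($2,772): deductible takes $1,079, $1,693 remains; owner's 50% is $846.50. Owner pays $1,925.50; OOP now $1,925.50. Plan pays $2,772 − $1,925.50 = $846.50.
Claim 2 ($1,696): 50% coinsurance on $1,696 = $848. Owner owes $848 (running OOP $2,773.50). Plan pays $1,696 − $848 = $848.
Claim 3 ($3,701): deductible already satisfied, so owner's share is 50% × $3,701 = $1,850.50. Owner owes $1,850.50 (running OOP $4,624). Plan pays $3,701 − $1,850.50 = $1,850.50.
Claim 4 ($7,324): 50% coinsurance on $7,324 = $3,662. OOP would hit $8,286 > $5,400, so the cap limits the owner to $5,400 − $4,624 = $776. Insurer: $7,324 − $776 = $6,548.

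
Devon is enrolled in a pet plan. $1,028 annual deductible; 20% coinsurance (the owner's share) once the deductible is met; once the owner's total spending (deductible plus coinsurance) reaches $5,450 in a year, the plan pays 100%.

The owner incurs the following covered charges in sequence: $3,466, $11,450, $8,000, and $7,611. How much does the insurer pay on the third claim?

Bill 1, $3,466: $1,028 to deductible, leaving $2,438; 20% of $2,438 = $487.60. Owner owes $1,515.60 (running OOP $1,515.60). Plan pays $3,466 − $1,515.60 = $1,950.40.
Bill 2, $11,450: deductible already satisfied, so owner's share is 20% × $11,450 = $2,290. Owner pays $2,290; OOP now $3,805.60. Insurer: $11,450 − $2,290 = $9,160.
Bill 3, $8,000: 20% coinsurance on $8,000 = $1,600. Owner pays $1,600; OOP now $5,405.60. Insurer: $8,000 − $1,600 = $6,400.

$6,400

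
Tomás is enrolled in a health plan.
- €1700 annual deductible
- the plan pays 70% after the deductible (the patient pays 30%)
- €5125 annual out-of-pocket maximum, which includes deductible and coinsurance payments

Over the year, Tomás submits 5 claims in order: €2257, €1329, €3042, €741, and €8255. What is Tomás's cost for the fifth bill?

€1724.30

#1 (€2257): €1700 finishes the deductible; €557 goes to coinsurance; coinsurance €557 × 30% = €167.10. Patient owes €1867.10 (running OOP €1867.10).
#2 (€1329): 30% coinsurance on €1329 = €398.70. Patient owes €398.70 (running OOP €2265.80).
#3 (€3042): 30% coinsurance on €3042 = €912.60. Patient pays €912.60; OOP now €3178.40.
#4 (€741): deductible already satisfied, so patient's share is 30% × €741 = €222.30. Cost to patient: €222.30. OOP to date €3400.70.
#5 (€8255): 30% coinsurance on €8255 = €2476.50. Adding that to €3400.70 gives €5877.20, past the €5125 cap; patient pays only €5125 − €3400.70 = €1724.30.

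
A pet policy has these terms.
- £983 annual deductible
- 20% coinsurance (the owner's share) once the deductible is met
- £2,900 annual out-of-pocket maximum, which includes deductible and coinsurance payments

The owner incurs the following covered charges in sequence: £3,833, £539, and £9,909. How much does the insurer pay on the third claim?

#1 (£3,833): £983 finishes the deductible; £2,850 goes to coinsurance; coinsurance £2,850 × 20% = £570. Cost to owner: £1,553. OOP to date £1,553. Plan pays £3,833 − £1,553 = £2,280.
#2 (£539): deductible met; 20% of £539 = £107.80. Owner owes £107.80 (running OOP £1,660.80). Insurer: £539 − £107.80 = £431.20.
#3 (£9,909): deductible already satisfied, so owner's share is 20% × £9,909 = £1,981.80. Adding that to £1,660.80 gives £3,642.60, past the £2,900 cap; owner pays only £2,900 − £1,660.80 = £1,239.20. Insurer: £9,909 − £1,239.20 = £8,669.80.

£8,669.80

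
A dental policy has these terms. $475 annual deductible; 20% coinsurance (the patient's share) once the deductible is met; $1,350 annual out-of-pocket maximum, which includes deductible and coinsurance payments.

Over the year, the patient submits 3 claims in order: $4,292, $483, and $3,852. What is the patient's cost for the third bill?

$15

Claim 1 — $4,292: $475 to deductible, leaving $3,817; 20% of $3,817 = $763.40. Cost to patient: $1,238.40. OOP to date $1,238.40.
Claim 2 — $483: deductible met; 20% of $483 = $96.60. Patient pays $96.60; OOP now $1,335.
Claim 3 — $3,852: deductible already satisfied, so patient's share is 20% × $3,852 = $770.40. OOP would hit $2,105.40 > $1,350, so the cap limits the patient to $1,350 − $1,335 = $15.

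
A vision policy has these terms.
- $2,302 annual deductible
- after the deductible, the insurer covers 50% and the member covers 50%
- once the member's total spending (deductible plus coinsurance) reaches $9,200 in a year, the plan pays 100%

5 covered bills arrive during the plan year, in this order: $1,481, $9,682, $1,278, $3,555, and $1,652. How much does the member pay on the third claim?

$639

Bill 1, $1,481: entire amount goes to the deductible. Member owes $1,481 (running OOP $1,481).
Bill 2, $9,682: $821 to deductible, leaving $8,861; 50% of $8,861 = $4,430.50. Member pays $5,251.50; OOP now $6,732.50.
Bill 3, $1,278: deductible already satisfied, so member's share is 50% × $1,278 = $639. Cost to member: $639. OOP to date $7,371.50.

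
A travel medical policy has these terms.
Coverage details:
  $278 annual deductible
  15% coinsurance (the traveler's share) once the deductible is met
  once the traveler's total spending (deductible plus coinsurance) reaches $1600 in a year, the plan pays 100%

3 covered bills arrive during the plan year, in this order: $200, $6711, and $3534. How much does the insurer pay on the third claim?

Claim 1 — $200: fully absorbed by the deductible. Traveler owes $200 (running OOP $200). Plan pays $200 − $200 = $0.
Claim 2 — $6711: $78 to deductible, leaving $6633; coinsurance $6633 × 15% = $994.95. Traveler owes $1072.95 (running OOP $1272.95). Insurer: $6711 − $1072.95 = $5638.05.
Claim 3 — $3534: 15% coinsurance on $3534 = $530.10. That would push OOP to $1803.05, over the $1600 cap, so traveler pays $1600 − $1272.95 = $327.05. Plan pays $3534 − $327.05 = $3206.95.

$3206.95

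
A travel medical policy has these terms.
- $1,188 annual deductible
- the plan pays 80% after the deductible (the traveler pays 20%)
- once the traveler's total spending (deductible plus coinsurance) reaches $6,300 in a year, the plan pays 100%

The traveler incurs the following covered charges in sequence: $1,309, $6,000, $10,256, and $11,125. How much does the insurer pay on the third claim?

$8,204.80

Claim 1 — $1,309: deductible takes $1,188, $121 remains; coinsurance $121 × 20% = $24.20. Cost to traveler: $1,212.20. OOP to date $1,212.20. Plan pays $1,309 − $1,212.20 = $96.80.
Claim 2 — $6,000: 20% coinsurance on $6,000 = $1,200. Cost to traveler: $1,200. OOP to date $2,412.20. Plan pays $6,000 − $1,200 = $4,800.
Claim 3 — $10,256: 20% coinsurance on $10,256 = $2,051.20. Traveler pays $2,051.20; OOP now $4,463.40. Insurer: $10,256 − $2,051.20 = $8,204.80.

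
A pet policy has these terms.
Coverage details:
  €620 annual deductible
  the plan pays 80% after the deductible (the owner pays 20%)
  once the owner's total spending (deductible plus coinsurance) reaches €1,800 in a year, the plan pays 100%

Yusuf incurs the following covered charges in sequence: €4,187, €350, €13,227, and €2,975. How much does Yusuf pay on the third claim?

€396.60

#1 (€4,187): deductible takes €620, €3,567 remains; owner's 20% is €713.40. Owner pays €1,333.40; OOP now €1,333.40.
#2 (€350): deductible met; 20% of €350 = €70. Cost to owner: €70. OOP to date €1,403.40.
#3 (€13,227): deductible met; 20% of €13,227 = €2,645.40. OOP would hit €4,048.80 > €1,800, so the cap limits the owner to €1,800 − €1,403.40 = €396.60.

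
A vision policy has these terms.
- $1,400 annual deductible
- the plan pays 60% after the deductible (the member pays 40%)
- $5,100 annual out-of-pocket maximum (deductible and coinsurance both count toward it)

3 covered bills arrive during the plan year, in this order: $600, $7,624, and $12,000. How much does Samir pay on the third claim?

#1 ($600): all of it applies to the deductible. Member owes $600 (running OOP $600).
#2 ($7,624): $800 to deductible, leaving $6,824; member's 40% is $2,729.60. Cost to member: $3,529.60. OOP to date $4,129.60.
#3 ($12,000): deductible already satisfied, so member's share is 40% × $12,000 = $4,800. Adding that to $4,129.60 gives $8,929.60, past the $5,100 cap; member pays only $5,100 − $4,129.60 = $970.40.

$970.40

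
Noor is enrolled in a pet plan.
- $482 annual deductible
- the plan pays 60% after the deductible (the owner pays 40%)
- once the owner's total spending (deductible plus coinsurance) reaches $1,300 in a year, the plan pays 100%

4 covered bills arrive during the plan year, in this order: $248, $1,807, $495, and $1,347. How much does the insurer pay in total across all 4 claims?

Claim 1 — $248: all of it applies to the deductible. Owner owes $248 (running OOP $248). Plan pays $248 − $248 = $0.
Claim 2 — $1,807: deductible takes $234, $1,573 remains; 40% of $1,573 = $629.20. Owner pays $863.20; OOP now $1,111.20. Plan pays $1,807 − $863.20 = $943.80.
Claim 3 — $495: 40% coinsurance on $495 = $198. OOP would hit $1,309.20 > $1,300, so the cap limits the owner to $1,300 − $1,111.20 = $188.80. Insurer: $495 − $188.80 = $306.20.
Claim 4 — $1,347: 40% coinsurance on $1,347 = $538.80. OOP would hit $1,838.80 > $1,300, so the cap limits the owner to $1,300 − $1,300 = $0. Insurer: $1,347 − $0 = $1,347.
Insurer total = bills − owner's total = $3,897 − $1,300 = $2,597.

$2,597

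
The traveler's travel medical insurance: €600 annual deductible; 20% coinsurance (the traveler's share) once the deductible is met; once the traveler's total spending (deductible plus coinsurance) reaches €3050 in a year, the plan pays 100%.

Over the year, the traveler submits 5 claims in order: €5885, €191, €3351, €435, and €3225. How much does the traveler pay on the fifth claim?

#1 (€5885): €600 to deductible, leaving €5285; 20% of €5285 = €1057. Traveler owes €1657 (running OOP €1657).
#2 (€191): deductible already satisfied, so traveler's share is 20% × €191 = €38.20. Traveler owes €38.20 (running OOP €1695.20).
#3 (€3351): deductible already satisfied, so traveler's share is 20% × €3351 = €670.20. Traveler owes €670.20 (running OOP €2365.40).
#4 (€435): deductible already satisfied, so traveler's share is 20% × €435 = €87. Traveler pays €87; OOP now €2452.40.
#5 (€3225): 20% coinsurance on €3225 = €645. That would push OOP to €3097.40, over the €3050 cap, so traveler pays €3050 − €2452.40 = €597.60.

€597.60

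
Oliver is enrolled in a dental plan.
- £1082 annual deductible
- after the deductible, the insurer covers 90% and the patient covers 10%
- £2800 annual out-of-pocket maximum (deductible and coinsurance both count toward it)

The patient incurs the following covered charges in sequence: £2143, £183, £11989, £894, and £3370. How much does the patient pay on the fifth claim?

Claim 1 — £2143: £1082 finishes the deductible; £1061 goes to coinsurance; coinsurance £1061 × 10% = £106.10. Cost to patient: £1188.10. OOP to date £1188.10.
Claim 2 — £183: deductible met; 10% of £183 = £18.30. Patient owes £18.30 (running OOP £1206.40).
Claim 3 — £11989: deductible met; 10% of £11989 = £1198.90. Cost to patient: £1198.90. OOP to date £2405.30.
Claim 4 — £894: deductible already satisfied, so patient's share is 10% × £894 = £89.40. Patient owes £89.40 (running OOP £2494.70).
Claim 5 — £3370: deductible already satisfied, so patient's share is 10% × £3370 = £337. OOP would hit £2831.70 > £2800, so the cap limits the patient to £2800 − £2494.70 = £305.30.

£305.30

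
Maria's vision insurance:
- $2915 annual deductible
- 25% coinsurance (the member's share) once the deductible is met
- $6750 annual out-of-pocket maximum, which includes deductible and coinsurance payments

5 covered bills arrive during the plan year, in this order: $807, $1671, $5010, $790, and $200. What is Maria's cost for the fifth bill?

Bill 1, $807: all of it applies to the deductible. Member pays $807; OOP now $807.
Bill 2, $1671: all of it applies to the deductible. Cost to member: $1671. OOP to date $2478.
Bill 3, $5010: $437 finishes the deductible; $4573 goes to coinsurance; coinsurance $4573 × 25% = $1143.25. Member pays $1580.25; OOP now $4058.25.
Bill 4, $790: deductible met; 25% of $790 = $197.50. Member owes $197.50 (running OOP $4255.75).
Bill 5, $200: deductible met; 25% of $200 = $50. Cost to member: $50. OOP to date $4305.75.

$50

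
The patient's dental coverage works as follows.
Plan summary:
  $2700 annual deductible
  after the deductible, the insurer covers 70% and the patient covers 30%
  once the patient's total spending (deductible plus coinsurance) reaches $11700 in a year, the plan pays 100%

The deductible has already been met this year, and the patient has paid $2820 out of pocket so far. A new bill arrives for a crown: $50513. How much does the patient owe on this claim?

The deductible is already satisfied, so the full bill goes to coinsurance.
30% of $50513 = $15153.90 falls to the patient.
Adding $15153.90 to the $2820 already spent would give $17973.90, which exceeds the $11700 cap; the patient pays just $11700 − $2820 = $8880.

$8880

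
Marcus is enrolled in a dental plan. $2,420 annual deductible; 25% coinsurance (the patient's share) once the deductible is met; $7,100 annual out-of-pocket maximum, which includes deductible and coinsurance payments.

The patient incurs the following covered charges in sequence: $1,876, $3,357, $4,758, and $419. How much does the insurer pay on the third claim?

$3,568.50

Claim 1 — $1,876: fully absorbed by the deductible. Cost to patient: $1,876. OOP to date $1,876. Plan pays $1,876 − $1,876 = $0.
Claim 2 — $3,357: $544 to deductible, leaving $2,813; coinsurance $2,813 × 25% = $703.25. Cost to patient: $1,247.25. OOP to date $3,123.25. Plan pays $3,357 − $1,247.25 = $2,109.75.
Claim 3 — $4,758: deductible already satisfied, so patient's share is 25% × $4,758 = $1,189.50. Patient pays $1,189.50; OOP now $4,312.75. Insurer: $4,758 − $1,189.50 = $3,568.50.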